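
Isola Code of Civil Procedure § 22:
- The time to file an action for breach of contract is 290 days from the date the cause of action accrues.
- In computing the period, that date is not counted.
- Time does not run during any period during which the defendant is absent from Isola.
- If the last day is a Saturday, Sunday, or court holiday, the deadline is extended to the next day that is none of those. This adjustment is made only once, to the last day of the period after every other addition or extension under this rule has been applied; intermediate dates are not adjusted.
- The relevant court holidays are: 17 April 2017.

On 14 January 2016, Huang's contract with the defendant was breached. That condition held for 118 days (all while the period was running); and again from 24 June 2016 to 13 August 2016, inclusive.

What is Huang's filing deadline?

April 18, 2017

290 days after 14 January 2016 is October 30, 2016.
Tolling adds 118 days: October 30, 2016 + 118 days = February 25, 2017.
From June 24, 2016 through August 13, 2016 inclusive is 51 days; tolling adds 51 days: February 25, 2017 + 51 days = April 17, 2017.
April 17, 2017 is a listed holiday. The next qualifying day is April 18, 2017.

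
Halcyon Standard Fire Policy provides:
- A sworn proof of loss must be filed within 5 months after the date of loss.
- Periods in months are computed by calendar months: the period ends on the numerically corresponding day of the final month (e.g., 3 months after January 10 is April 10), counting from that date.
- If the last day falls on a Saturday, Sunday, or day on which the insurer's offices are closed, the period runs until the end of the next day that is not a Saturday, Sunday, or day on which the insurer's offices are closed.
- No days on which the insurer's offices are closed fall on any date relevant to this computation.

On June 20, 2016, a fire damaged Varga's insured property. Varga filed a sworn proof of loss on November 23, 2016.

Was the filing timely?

No

5 months after June 20, 2016 is November 20, 2016.
November 20, 2016 is Sunday. The next qualifying day is November 21, 2016.
The deadline is November 21, 2016; the filing on November 23, 2016 is after that date.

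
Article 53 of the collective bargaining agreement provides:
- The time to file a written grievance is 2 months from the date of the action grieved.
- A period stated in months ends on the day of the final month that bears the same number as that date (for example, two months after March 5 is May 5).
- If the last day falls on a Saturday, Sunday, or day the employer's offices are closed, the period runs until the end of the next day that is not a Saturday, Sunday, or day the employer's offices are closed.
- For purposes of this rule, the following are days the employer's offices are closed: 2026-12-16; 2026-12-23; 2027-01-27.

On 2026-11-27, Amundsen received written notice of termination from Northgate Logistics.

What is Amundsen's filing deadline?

January 28, 2027

2 months after 2026-11-27 is January 27, 2027.
January 27, 2027 is a listed holiday. The next qualifying day is January 28, 2027.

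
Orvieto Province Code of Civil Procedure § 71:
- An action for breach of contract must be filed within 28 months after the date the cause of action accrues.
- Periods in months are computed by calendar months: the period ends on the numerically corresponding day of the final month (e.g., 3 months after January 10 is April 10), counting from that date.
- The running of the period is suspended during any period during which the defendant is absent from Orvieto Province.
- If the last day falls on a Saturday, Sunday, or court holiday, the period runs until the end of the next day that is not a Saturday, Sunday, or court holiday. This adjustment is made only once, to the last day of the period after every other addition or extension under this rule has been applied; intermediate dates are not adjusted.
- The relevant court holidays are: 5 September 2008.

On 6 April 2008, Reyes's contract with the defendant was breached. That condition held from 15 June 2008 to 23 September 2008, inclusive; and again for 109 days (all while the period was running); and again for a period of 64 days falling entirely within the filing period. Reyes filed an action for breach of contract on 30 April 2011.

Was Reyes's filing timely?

Yes

28 months after 6 April 2008 is August 6, 2010.
From June 15, 2008 through September 23, 2008 inclusive is 101 days; tolling adds 101 days: August 6, 2010 + 101 days = November 15, 2010.
Tolling adds 109 days: November 15, 2010 + 109 days = March 4, 2011.
Tolling adds 64 days: March 4, 2011 + 64 days = May 7, 2011.
May 7, 2011 is Saturday; May 8, 2011 is Sunday. The next qualifying day is May 9, 2011.
The deadline is May 9, 2011; the filing on April 30, 2011 is on or before that date.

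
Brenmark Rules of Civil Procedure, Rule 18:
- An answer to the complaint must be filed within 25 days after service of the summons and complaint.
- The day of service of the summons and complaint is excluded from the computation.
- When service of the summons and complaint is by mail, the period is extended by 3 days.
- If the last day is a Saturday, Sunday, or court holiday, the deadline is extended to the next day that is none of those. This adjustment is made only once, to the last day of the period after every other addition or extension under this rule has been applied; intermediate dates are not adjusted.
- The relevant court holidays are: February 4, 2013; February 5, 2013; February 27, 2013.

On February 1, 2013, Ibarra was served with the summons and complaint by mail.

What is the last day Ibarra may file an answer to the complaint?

March 1, 2013

25 days after February 1, 2013 is February 26, 2013.
Service was by mail, adding 3 days: February 26, 2013 + 3 days = March 1, 2013.
March 1, 2013 is a Friday and not a court holiday, so no extension applies.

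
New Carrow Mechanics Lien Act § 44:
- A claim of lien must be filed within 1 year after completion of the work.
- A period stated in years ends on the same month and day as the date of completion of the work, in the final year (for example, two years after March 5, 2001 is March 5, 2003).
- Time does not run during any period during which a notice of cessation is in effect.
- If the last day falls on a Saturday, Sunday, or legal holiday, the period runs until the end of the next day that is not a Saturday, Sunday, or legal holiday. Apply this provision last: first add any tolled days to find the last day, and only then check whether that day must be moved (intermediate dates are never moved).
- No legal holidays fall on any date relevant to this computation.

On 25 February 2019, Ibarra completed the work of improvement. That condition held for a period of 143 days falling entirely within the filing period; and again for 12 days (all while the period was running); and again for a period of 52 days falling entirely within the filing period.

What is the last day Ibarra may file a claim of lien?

1 year after 25 February 2019 is February 25, 2020.
Tolling adds 143 days: February 25, 2020 + 143 days = July 17, 2020.
Tolling adds 12 days: July 17, 2020 + 12 days = July 29, 2020.
Tolling adds 52 days: July 29, 2020 + 52 days = September 19, 2020.
September 19, 2020 is Saturday; September 20, 2020 is Sunday. The next qualifying day is September 21, 2020.

September 21, 2020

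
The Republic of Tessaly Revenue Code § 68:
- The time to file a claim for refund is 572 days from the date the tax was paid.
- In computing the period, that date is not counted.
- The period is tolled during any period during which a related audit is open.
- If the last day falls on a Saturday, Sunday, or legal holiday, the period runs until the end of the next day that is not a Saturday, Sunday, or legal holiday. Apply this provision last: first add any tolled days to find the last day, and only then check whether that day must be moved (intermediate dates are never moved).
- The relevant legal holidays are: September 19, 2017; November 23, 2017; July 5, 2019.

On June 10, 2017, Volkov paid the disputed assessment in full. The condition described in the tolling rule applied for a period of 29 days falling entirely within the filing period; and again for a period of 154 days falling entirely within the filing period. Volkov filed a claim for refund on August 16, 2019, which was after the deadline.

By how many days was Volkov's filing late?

572 days after June 10, 2017 is January 3, 2019.
Tolling adds 29 days: January 3, 2019 + 29 days = February 1, 2019.
Tolling adds 154 days: February 1, 2019 + 154 days = July 5, 2019.
July 5, 2019 is a listed holiday; July 6, 2019 is Saturday; July 7, 2019 is Sunday. The next qualifying day is July 8, 2019.
The deadline is July 8, 2019; from July 8, 2019 to August 16, 2019 is 39 days.

39 days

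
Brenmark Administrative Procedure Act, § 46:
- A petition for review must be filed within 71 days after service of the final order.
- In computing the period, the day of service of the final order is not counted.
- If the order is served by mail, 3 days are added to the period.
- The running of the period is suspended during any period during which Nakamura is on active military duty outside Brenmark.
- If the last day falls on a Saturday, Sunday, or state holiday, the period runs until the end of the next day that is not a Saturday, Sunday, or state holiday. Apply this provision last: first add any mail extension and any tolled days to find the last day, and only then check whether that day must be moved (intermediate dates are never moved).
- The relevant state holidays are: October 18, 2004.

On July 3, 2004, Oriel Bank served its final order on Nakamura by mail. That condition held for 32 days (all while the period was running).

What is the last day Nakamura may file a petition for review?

October 19, 2004

71 days after July 3, 2004 is September 12, 2004.
Service was by mail, adding 3 days: September 12, 2004 + 3 days = September 15, 2004.
Tolling adds 32 days: September 15, 2004 + 32 days = October 17, 2004.
October 17, 2004 is Sunday; October 18, 2004 is a listed holiday. The next qualifying day is October 19, 2004.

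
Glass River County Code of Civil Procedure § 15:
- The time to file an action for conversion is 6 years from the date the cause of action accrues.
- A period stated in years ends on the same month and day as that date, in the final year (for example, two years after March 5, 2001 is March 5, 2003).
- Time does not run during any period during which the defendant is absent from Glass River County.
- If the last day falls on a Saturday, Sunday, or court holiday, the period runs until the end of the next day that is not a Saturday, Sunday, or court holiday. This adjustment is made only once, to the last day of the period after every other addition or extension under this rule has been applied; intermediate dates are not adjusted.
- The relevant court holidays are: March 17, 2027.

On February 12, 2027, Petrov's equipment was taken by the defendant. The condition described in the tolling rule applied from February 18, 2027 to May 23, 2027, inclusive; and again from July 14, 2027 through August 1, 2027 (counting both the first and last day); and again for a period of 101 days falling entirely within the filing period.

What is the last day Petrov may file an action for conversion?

September 15, 2033

6 years after February 12, 2027 is February 12, 2033.
From February 18, 2027 through May 23, 2027 inclusive is 95 days; tolling adds 95 days: February 12, 2033 + 95 days = May 18, 2033.
From July 14, 2027 through August 1, 2027 inclusive is 19 days; tolling adds 19 days: May 18, 2033 + 19 days = June 6, 2033.
Tolling adds 101 days: June 6, 2033 + 101 days = September 15, 2033.
September 15, 2033 is a Thursday and not a court holiday, so no extension applies.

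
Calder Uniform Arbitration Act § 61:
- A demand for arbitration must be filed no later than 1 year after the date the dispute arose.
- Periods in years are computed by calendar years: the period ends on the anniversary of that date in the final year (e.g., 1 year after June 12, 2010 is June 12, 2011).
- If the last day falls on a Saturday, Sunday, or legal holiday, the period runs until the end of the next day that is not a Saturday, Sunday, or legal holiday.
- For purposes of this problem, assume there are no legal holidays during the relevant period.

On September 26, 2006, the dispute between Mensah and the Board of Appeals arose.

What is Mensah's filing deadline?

1 year after September 26, 2006 is September 26, 2007.
September 26, 2007 is a Wednesday and not a legal holiday, so no extension applies.

September 26, 2007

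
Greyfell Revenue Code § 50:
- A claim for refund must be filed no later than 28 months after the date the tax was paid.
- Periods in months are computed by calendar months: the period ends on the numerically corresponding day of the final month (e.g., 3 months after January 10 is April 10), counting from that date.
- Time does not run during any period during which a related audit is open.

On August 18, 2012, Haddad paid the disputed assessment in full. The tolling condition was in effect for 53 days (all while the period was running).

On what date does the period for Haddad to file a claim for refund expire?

February 9, 2015

28 months after August 18, 2012 is December 18, 2014.
Tolling adds 53 days: December 18, 2014 + 53 days = February 9, 2015.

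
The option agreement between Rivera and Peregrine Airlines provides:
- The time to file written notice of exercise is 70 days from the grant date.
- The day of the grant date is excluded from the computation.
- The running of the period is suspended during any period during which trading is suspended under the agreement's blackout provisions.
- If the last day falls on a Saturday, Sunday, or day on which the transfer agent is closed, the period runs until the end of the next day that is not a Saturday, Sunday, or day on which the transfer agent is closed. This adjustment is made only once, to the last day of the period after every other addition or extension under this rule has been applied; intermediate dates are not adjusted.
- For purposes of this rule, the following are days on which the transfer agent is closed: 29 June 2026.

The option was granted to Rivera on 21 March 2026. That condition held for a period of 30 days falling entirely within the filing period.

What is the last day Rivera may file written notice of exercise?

70 days after 21 March 2026 is May 30, 2026.
Tolling adds 30 days: May 30, 2026 + 30 days = June 29, 2026.
June 29, 2026 is a listed holiday. The next qualifying day is June 30, 2026.

June 30, 2026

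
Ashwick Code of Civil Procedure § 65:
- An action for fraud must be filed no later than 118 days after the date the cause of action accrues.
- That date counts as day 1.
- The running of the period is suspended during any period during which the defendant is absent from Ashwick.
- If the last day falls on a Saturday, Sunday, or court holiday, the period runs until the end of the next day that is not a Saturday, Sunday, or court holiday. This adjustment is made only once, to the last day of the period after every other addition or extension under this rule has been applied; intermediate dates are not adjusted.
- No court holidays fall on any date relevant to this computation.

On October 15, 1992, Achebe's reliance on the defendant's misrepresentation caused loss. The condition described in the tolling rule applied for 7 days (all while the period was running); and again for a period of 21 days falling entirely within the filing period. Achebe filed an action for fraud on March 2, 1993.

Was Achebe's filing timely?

Counting October 15, 1992 as day 1, day 118 is February 9, 1993.
Tolling adds 7 days: February 9, 1993 + 7 days = February 16, 1993.
Tolling adds 21 days: February 16, 1993 + 21 days = March 9, 1993.
March 9, 1993 is a Tuesday and not a court holiday, so no extension applies.
The deadline is March 9, 1993; the filing on March 2, 1993 is on or before that date.

Yes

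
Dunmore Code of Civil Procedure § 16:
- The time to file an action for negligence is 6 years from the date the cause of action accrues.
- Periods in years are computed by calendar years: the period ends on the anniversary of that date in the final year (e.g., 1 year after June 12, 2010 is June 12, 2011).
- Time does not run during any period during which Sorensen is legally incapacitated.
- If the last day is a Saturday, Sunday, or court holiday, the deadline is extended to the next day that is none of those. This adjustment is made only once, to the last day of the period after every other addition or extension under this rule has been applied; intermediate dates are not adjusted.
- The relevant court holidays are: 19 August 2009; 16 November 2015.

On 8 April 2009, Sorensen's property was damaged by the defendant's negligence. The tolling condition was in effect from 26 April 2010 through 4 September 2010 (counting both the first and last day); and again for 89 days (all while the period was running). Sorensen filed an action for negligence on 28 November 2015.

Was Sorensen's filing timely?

6 years after 8 April 2009 is April 8, 2015.
From April 26, 2010 through September 4, 2010 inclusive is 132 days; tolling adds 132 days: April 8, 2015 + 132 days = August 18, 2015.
Tolling adds 89 days: August 18, 2015 + 89 days = November 15, 2015.
November 15, 2015 is Sunday; November 16, 2015 is a listed holiday. The next qualifying day is November 17, 2015.
The deadline is November 17, 2015; the filing on November 28, 2015 is after that date.

No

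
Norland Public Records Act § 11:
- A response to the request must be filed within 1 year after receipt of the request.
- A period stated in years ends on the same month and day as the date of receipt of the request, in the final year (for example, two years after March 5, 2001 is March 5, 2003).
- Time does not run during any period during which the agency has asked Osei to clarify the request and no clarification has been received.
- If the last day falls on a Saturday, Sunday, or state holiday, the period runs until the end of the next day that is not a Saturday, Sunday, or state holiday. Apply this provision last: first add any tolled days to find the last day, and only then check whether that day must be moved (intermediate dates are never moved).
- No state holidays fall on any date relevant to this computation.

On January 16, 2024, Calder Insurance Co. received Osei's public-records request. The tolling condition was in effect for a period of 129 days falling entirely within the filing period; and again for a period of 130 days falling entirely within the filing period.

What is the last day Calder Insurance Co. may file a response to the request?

1 year after January 16, 2024 is January 16, 2025.
Tolling adds 129 days: January 16, 2025 + 129 days = May 25, 2025.
Tolling adds 130 days: May 25, 2025 + 130 days = October 2, 2025.
October 2, 2025 is a Thursday and not a state holiday, so no extension applies.

October 2, 2025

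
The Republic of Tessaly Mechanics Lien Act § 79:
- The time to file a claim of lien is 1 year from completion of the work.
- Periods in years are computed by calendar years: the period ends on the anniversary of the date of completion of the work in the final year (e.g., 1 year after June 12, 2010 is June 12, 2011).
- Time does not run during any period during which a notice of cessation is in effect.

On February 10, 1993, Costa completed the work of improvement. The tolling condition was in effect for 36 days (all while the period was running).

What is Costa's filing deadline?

March 18, 1994

1 year after February 10, 1993 is February 10, 1994.
Tolling adds 36 days: February 10, 1994 + 36 days = March 18, 1994.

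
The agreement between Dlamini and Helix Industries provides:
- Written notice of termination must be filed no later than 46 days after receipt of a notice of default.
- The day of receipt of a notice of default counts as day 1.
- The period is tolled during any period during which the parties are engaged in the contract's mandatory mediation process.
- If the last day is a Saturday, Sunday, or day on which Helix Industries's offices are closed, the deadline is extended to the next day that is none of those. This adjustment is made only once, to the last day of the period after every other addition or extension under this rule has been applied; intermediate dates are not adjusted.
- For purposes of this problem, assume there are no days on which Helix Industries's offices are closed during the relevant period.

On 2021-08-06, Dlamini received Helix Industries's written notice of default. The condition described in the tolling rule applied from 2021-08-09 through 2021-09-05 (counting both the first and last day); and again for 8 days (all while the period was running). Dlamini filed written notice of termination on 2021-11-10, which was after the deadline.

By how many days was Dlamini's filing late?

Counting 2021-08-06 as day 1, day 46 is September 20, 2021.
From August 9, 2021 through September 5, 2021 inclusive is 28 days; tolling adds 28 days: September 20, 2021 + 28 days = October 18, 2021.
Tolling adds 8 days: October 18, 2021 + 8 days = October 26, 2021.
October 26, 2021 is a Tuesday and not a day on which Helix Industries's offices are closed, so no extension applies.
The deadline is October 26, 2021; from October 26, 2021 to November 10, 2021 is 15 days.

15 days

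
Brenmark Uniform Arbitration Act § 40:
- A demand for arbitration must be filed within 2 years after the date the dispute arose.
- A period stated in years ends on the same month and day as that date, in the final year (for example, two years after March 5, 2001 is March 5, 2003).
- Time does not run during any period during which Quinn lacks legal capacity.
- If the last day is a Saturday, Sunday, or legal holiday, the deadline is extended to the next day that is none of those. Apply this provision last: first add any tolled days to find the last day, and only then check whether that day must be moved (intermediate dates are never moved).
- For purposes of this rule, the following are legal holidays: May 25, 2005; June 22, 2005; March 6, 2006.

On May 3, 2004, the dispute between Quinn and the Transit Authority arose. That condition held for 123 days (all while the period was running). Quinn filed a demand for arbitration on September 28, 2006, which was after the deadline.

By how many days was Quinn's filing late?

2 years after May 3, 2004 is May 3, 2006.
Tolling adds 123 days: May 3, 2006 + 123 days = September 3, 2006.
September 3, 2006 is Sunday. The next qualifying day is September 4, 2006.
The deadline is September 4, 2006; from September 4, 2006 to September 28, 2006 is 24 days.

24 days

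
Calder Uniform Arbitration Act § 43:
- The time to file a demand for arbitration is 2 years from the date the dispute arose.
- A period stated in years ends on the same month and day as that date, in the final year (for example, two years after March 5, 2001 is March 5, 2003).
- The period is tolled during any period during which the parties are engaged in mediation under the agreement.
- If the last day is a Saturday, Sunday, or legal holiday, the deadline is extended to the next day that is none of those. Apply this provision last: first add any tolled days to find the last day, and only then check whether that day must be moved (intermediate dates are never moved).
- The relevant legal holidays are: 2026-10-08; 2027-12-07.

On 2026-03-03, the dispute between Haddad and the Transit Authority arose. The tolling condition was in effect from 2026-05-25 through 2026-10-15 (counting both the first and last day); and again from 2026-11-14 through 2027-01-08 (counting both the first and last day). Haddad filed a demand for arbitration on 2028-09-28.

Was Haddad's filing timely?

No

2 years after 2026-03-03 is March 3, 2028.
From May 25, 2026 through October 15, 2026 inclusive is 144 days; tolling adds 144 days: March 3, 2028 + 144 days = July 25, 2028.
From November 14, 2026 through January 8, 2027 inclusive is 56 days; tolling adds 56 days: July 25, 2028 + 56 days = September 19, 2028.
September 19, 2028 is a Tuesday and not a legal holiday, so no extension applies.
The deadline is September 19, 2028; the filing on September 28, 2028 is after that date.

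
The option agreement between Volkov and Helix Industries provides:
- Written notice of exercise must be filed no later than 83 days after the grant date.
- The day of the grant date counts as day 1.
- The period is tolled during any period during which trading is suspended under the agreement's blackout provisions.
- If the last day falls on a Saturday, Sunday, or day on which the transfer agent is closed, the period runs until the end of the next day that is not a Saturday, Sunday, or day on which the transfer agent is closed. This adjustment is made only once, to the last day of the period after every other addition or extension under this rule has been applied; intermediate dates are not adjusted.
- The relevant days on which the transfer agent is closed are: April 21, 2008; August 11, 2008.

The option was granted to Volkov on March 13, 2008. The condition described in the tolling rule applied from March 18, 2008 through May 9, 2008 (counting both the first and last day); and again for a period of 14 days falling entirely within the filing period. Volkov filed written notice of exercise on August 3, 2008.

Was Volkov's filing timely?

Yes

Counting March 13, 2008 as day 1, day 83 is June 3, 2008.
From March 18, 2008 through May 9, 2008 inclusive is 53 days; tolling adds 53 days: June 3, 2008 + 53 days = July 26, 2008.
Tolling adds 14 days: July 26, 2008 + 14 days = August 9, 2008.
August 9, 2008 is Saturday; August 10, 2008 is Sunday; August 11, 2008 is a listed holiday. The next qualifying day is August 12, 2008.
The deadline is August 12, 2008; the filing on August 3, 2008 is on or before that date.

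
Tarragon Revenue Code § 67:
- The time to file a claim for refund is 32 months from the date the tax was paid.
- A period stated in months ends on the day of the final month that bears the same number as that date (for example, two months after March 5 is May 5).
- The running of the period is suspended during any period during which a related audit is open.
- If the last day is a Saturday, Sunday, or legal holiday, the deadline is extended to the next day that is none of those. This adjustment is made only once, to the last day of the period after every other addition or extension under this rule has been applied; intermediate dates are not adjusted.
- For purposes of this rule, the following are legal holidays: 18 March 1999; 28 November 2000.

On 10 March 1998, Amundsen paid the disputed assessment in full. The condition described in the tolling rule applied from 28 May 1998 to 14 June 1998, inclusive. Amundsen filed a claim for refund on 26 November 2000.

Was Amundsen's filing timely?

32 months after 10 March 1998 is November 10, 2000.
From May 28, 1998 through June 14, 1998 inclusive is 18 days; tolling adds 18 days: November 10, 2000 + 18 days = November 28, 2000.
November 28, 2000 is a listed holiday. The next qualifying day is November 29, 2000.
The deadline is November 29, 2000; the filing on November 26, 2000 is on or before that date.

Yes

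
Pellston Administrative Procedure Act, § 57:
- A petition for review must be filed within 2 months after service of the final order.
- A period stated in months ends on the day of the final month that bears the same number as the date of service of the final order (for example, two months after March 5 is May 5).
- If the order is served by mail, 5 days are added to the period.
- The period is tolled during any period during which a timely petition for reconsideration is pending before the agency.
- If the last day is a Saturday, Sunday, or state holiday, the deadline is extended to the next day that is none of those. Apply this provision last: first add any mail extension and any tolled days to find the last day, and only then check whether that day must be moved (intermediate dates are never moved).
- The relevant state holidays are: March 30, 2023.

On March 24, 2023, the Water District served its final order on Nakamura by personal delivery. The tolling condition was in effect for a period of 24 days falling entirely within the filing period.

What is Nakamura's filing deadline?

June 19, 2023

2 months after March 24, 2023 is May 24, 2023.
Service was not by mail, so no mail extension applies.
Tolling adds 24 days: May 24, 2023 + 24 days = June 17, 2023.
June 17, 2023 is Saturday; June 18, 2023 is Sunday. The next qualifying day is June 19, 2023.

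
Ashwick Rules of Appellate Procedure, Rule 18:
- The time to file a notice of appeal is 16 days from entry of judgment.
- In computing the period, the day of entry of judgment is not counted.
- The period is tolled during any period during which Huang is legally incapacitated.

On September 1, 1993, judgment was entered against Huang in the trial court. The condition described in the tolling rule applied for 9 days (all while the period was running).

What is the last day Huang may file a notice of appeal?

16 days after September 1, 1993 is September 17, 1993.
Tolling adds 9 days: September 17, 1993 + 9 days = September 26, 1993.

September 26, 1993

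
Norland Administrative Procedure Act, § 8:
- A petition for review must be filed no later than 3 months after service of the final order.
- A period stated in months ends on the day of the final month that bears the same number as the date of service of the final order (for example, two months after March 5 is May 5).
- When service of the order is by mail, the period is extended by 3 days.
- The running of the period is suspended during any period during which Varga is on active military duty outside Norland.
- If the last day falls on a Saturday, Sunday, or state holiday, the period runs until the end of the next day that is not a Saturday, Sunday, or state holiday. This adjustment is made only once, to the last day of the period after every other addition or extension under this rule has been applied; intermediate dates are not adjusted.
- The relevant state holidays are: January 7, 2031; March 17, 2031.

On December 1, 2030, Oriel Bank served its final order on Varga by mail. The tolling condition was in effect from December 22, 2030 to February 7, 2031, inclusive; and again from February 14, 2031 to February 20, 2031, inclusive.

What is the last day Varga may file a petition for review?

April 28, 2031

3 months after December 1, 2030 is March 1, 2031.
Service was by mail, adding 3 days: March 1, 2031 + 3 days = March 4, 2031.
From December 22, 2030 through February 7, 2031 inclusive is 48 days; tolling adds 48 days: March 4, 2031 + 48 days = April 21, 2031.
From February 14, 2031 through February 20, 2031 inclusive is 7 days; tolling adds 7 days: April 21, 2031 + 7 days = April 28, 2031.
April 28, 2031 is a Monday and not a state holiday, so no extension applies.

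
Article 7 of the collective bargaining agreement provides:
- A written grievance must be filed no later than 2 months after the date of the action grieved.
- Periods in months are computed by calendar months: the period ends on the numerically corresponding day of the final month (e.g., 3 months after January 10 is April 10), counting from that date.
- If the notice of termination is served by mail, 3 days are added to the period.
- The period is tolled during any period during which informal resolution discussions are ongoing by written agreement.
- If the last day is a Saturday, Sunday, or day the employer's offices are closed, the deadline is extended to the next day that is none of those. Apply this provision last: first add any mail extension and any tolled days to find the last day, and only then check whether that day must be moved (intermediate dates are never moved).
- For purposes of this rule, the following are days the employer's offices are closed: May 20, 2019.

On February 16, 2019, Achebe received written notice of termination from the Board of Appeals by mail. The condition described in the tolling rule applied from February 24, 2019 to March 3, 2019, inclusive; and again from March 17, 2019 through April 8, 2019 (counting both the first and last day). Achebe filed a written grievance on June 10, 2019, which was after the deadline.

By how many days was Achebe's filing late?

2 months after February 16, 2019 is April 16, 2019.
Service was by mail, adding 3 days: April 16, 2019 + 3 days = April 19, 2019.
From February 24, 2019 through March 3, 2019 inclusive is 8 days; tolling adds 8 days: April 19, 2019 + 8 days = April 27, 2019.
From March 17, 2019 through April 8, 2019 inclusive is 23 days; tolling adds 23 days: April 27, 2019 + 23 days = May 20, 2019.
May 20, 2019 is a listed holiday. The next qualifying day is May 21, 2019.
The deadline is May 21, 2019; from May 21, 2019 to June 10, 2019 is 20 days.

20 days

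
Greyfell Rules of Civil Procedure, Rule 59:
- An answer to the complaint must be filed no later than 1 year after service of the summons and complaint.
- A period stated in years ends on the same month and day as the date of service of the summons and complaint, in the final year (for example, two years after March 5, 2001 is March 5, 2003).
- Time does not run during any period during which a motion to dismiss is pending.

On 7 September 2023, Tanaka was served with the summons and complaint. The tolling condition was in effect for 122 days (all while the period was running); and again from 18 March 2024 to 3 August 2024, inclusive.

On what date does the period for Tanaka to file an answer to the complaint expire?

May 26, 2025

1 year after 7 September 2023 is September 7, 2024.
Tolling adds 122 days: September 7, 2024 + 122 days = January 7, 2025.
From March 18, 2024 through August 3, 2024 inclusive is 139 days; tolling adds 139 days: January 7, 2025 + 139 days = May 26, 2025.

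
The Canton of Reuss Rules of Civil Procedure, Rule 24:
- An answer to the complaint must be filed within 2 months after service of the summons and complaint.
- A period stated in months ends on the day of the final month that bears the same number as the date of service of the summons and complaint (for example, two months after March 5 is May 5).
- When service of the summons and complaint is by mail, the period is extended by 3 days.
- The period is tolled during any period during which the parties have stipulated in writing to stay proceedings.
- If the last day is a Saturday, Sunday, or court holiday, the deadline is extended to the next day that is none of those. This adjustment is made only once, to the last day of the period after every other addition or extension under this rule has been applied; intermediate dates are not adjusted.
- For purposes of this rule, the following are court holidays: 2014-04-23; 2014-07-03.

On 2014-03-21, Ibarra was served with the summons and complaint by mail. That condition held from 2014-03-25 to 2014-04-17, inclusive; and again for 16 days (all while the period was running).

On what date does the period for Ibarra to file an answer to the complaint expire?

2 months after 2014-03-21 is May 21, 2014.
Service was by mail, adding 3 days: May 21, 2014 + 3 days = May 24, 2014.
From March 25, 2014 through April 17, 2014 inclusive is 24 days; tolling adds 24 days: May 24, 2014 + 24 days = June 17, 2014.
Tolling adds 16 days: June 17, 2014 + 16 days = July 3, 2014.
July 3, 2014 is a listed holiday. The next qualifying day is July 4, 2014.

July 4, 2014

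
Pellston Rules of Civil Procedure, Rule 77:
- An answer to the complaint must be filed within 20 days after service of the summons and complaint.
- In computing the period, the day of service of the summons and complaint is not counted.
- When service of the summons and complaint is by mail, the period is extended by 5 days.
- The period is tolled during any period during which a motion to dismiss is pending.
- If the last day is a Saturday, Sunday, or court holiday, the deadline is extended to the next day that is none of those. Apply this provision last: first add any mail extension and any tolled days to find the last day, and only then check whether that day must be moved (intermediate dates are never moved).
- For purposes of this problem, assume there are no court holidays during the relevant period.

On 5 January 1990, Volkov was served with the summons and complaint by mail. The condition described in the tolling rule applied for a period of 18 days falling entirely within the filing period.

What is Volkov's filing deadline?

20 days after 5 January 1990 is January 25, 1990.
Service was by mail, adding 5 days: January 25, 1990 + 5 days = January 30, 1990.
Tolling adds 18 days: January 30, 1990 + 18 days = February 17, 1990.
February 17, 1990 is Saturday; February 18, 1990 is Sunday. The next qualifying day is February 19, 1990.

February 19, 1990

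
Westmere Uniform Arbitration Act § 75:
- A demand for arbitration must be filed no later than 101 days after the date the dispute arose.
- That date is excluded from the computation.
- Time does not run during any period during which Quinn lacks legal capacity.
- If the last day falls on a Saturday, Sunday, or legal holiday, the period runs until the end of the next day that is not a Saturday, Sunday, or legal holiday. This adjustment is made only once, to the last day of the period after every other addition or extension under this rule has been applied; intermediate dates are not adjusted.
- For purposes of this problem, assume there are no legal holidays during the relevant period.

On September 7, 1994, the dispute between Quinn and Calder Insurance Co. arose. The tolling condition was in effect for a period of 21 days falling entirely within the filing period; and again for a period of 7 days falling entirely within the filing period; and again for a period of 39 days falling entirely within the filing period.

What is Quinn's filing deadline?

101 days after September 7, 1994 is December 17, 1994.
Tolling adds 21 days: December 17, 1994 + 21 days = January 7, 1995.
Tolling adds 7 days: January 7, 1995 + 7 days = January 14, 1995.
Tolling adds 39 days: January 14, 1995 + 39 days = February 22, 1995.
February 22, 1995 is a Wednesday and not a legal holiday, so no extension applies.

February 22, 1995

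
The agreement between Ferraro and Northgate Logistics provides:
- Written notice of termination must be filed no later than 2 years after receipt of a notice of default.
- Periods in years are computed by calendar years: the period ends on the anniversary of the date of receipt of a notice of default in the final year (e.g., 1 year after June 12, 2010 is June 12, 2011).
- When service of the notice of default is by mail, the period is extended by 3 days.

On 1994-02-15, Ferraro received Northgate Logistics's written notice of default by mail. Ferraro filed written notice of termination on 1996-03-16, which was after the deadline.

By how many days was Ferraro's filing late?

2 years after 1994-02-15 is February 15, 1996.
Service was by mail, adding 3 days: February 15, 1996 + 3 days = February 18, 1996.
The deadline is February 18, 1996; from February 18, 1996 to March 16, 1996 is 27 days.

27 days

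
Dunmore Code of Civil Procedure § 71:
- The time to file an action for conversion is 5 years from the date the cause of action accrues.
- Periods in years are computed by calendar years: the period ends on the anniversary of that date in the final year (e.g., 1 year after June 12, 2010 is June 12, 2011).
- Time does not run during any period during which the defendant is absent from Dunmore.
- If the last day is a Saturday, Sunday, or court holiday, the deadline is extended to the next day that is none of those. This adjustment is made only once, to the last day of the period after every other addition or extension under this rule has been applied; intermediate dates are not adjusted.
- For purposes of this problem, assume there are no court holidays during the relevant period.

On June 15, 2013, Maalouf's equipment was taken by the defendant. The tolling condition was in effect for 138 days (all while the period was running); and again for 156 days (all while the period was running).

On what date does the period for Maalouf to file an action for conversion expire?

5 years after June 15, 2013 is June 15, 2018.
Tolling adds 138 days: June 15, 2018 + 138 days = October 31, 2018.
Tolling adds 156 days: October 31, 2018 + 156 days = April 5, 2019.
April 5, 2019 is a Friday and not a court holiday, so no extension applies.

April 5, 2019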